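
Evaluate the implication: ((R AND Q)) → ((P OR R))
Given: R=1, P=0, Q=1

Antecedent ((R AND Q)) = 1; consequent ((P OR R)) = 1.
1 → 1 = 1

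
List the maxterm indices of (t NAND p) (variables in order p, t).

ΠM(3) = (NOT p OR NOT t)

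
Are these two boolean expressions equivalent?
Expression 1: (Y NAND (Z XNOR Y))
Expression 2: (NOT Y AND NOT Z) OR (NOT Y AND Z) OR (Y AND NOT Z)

Yes, they are equivalent — the two output columns agree on all 4 assignments:
Y | Z | Expression 1 | Expression 2
-----------------------------------
0 | 0 | 1 | 1
0 | 1 | 1 | 1
1 | 0 | 1 | 1
1 | 1 | 0 | 0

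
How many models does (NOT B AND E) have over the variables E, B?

Satisfying assignments: (1,0)
Count: 1 out of 4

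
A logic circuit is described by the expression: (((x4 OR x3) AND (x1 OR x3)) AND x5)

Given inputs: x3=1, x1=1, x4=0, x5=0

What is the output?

Substituting: (((0 OR 1) AND (1 OR 1)) AND 0)
= 0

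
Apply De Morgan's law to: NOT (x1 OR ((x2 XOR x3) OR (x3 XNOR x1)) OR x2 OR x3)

NOT x1 AND NOT ((x2 XOR x3) OR (x3 XNOR x1)) AND NOT x2 AND NOT x3
De Morgan's: NOT(OR of terms) = AND of negations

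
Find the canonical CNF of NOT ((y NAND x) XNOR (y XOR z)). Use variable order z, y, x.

(z OR NOT y OR x) AND (NOT z OR y OR x) AND (NOT z OR y OR NOT x) AND (NOT z OR NOT y OR NOT x)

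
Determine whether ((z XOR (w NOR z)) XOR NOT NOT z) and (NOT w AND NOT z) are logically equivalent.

Yes, they are equivalent — the two output columns agree on all 4 assignments:
w | z | Expression 1 | Expression 2
-----------------------------------
0 | 0 | 1 | 1
0 | 1 | 0 | 0
1 | 0 | 0 | 0
1 | 1 | 0 | 0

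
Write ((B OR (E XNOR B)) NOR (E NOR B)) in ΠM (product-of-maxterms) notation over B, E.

ΠM(0, 2, 3) = (B OR E) AND (NOT B OR E) AND (NOT B OR NOT E)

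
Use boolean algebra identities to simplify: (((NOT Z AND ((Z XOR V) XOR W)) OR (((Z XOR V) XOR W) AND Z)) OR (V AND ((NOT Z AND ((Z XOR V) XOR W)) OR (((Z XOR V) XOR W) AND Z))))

By absorption (E OR (E AND v) = E) then distribution ((E AND v) OR (E AND NOT v) = E):
= ((Z XOR V) XOR W)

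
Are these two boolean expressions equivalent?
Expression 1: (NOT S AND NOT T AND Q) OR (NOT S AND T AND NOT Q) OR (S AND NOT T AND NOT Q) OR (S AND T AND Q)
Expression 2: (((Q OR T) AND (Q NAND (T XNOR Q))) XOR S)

Yes, they are equivalent — the two output columns agree on all 8 assignments:
S | T | Q | Expression 1 | Expression 2
---------------------------------------
0 | 0 | 0 | 0 | 0
0 | 0 | 1 | 1 | 1
0 | 1 | 0 | 1 | 1
0 | 1 | 1 | 0 | 0
1 | 0 | 0 | 1 | 1
1 | 0 | 1 | 0 | 0
1 | 1 | 0 | 0 | 0
1 | 1 | 1 | 1 | 1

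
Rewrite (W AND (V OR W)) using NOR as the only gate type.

((W NOR W) NOR (((V NOR W) NOR (V NOR W)) NOR ((V NOR W) NOR (V NOR W))))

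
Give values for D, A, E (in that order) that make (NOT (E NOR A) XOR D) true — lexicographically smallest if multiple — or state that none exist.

D=0, A=0, E=1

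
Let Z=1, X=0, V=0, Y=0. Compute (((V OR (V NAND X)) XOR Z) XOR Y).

Substituting: (((0 OR (0 NAND 0)) XOR 1) XOR 0)
= 0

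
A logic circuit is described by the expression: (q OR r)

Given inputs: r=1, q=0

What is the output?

Substituting: (0 OR 1)
= 1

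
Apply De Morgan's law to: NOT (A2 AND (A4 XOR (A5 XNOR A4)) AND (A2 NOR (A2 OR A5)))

NOT A2 OR NOT (A4 XOR (A5 XNOR A4)) OR NOT (A2 NOR (A2 OR A5))
De Morgan's: NOT(AND of terms) = OR of negations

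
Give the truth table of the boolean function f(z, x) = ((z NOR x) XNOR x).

z | x | Output
--------------
0 | 0 | 0
0 | 1 | 0
1 | 0 | 1
1 | 1 | 0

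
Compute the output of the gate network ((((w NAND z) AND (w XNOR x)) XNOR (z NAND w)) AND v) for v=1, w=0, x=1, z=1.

Substituting: ((((0 NAND 1) AND (0 XNOR 1)) XNOR (1 NAND 0)) AND 1)
= 0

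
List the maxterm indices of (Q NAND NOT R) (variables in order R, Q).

ΠM(1) = (R OR NOT Q)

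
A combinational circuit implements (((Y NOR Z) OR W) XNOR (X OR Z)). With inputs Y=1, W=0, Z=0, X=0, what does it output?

Substituting: (((1 NOR 0) OR 0) XNOR (0 OR 0))
= 1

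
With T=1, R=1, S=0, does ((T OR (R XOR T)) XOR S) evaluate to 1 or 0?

Substituting: ((1 OR (1 XOR 1)) XOR 0)
= 1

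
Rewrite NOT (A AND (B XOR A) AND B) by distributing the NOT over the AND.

NOT A OR NOT (B XOR A) OR NOT B
De Morgan's: NOT(AND of terms) = OR of negations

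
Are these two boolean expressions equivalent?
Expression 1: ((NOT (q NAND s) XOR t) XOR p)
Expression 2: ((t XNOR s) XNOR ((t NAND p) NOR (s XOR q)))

No. Counterexample: with t=0, s=0, q=0, p=1, Expression 1 = 1 but Expression 2 = 0.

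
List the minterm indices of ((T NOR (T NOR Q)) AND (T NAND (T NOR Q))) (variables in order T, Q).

Σm(1) = (NOT T AND Q)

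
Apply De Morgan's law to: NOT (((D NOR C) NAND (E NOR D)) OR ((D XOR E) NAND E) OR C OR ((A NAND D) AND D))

NOT ((D NOR C) NAND (E NOR D)) AND NOT ((D XOR E) NAND E) AND NOT C AND NOT ((A NAND D) AND D)
De Morgan's: NOT(OR of terms) = AND of negations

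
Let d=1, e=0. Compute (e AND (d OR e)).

Substituting: (0 AND (1 OR 0))
= 0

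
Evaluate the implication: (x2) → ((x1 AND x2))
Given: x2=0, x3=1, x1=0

Antecedent (x2) = 0; consequent ((x1 AND x2)) = 0.
0 → 0 = 1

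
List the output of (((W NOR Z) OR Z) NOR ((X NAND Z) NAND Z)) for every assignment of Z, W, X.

Z | W | X | Output
------------------
0 | 0 | 0 | 0
0 | 0 | 1 | 0
0 | 1 | 0 | 0
0 | 1 | 1 | 0
1 | 0 | 0 | 0
1 | 0 | 1 | 0
1 | 1 | 0 | 0
1 | 1 | 1 | 0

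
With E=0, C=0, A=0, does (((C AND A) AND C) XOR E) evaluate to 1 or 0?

Substituting: (((0 AND 0) AND 0) XOR 0)
= 0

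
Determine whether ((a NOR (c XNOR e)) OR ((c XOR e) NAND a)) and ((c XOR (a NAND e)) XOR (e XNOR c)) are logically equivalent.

No. Counterexample: with e=0, c=0, a=0, Expression 1 = 1 but Expression 2 = 0.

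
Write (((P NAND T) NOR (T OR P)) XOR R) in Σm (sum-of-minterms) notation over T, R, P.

Σm(2, 3, 6, 7) = (NOT T AND R AND NOT P) OR (NOT T AND R AND P) OR (T AND R AND NOT P) OR (T AND R AND P)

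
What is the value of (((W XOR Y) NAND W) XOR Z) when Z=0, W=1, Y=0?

Substituting: (((1 XOR 0) NAND 1) XOR 0)
= 0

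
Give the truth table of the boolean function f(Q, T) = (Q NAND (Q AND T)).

Q | T | Output
--------------
0 | 0 | 1
0 | 1 | 1
1 | 0 | 1
1 | 1 | 0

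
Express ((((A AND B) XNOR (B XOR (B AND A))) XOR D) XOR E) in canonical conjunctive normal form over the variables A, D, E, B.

(A OR D OR E OR NOT B) AND (A OR D OR NOT E OR B) AND (A OR NOT D OR E OR B) AND (A OR NOT D OR NOT E OR NOT B) AND (NOT A OR D OR E OR NOT B) AND (NOT A OR D OR NOT E OR B) AND (NOT A OR NOT D OR E OR B) AND (NOT A OR NOT D OR NOT E OR NOT B)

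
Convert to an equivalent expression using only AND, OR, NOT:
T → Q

NOT T OR Q
(Implication elimination: A → B = NOT A OR B)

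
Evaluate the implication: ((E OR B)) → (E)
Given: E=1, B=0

Antecedent ((E OR B)) = 1; consequent (E) = 1.
1 → 1 = 1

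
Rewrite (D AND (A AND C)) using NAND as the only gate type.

((D NAND ((A NAND C) NAND (A NAND C))) NAND (D NAND ((A NAND C) NAND (A NAND C))))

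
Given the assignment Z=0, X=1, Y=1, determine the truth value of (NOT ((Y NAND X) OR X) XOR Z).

Substituting: (NOT ((1 NAND 1) OR 1) XOR 0)
= 0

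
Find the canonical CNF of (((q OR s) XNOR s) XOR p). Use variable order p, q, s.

(p OR NOT q OR s) AND (NOT p OR q OR s) AND (NOT p OR q OR NOT s) AND (NOT p OR NOT q OR NOT s)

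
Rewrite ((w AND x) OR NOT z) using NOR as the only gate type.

((((w NOR w) NOR (x NOR x)) NOR (z NOR z)) NOR (((w NOR w) NOR (x NOR x)) NOR (z NOR z)))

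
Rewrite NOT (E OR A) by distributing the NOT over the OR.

NOT E AND NOT A
De Morgan's: NOT(OR of terms) = AND of negations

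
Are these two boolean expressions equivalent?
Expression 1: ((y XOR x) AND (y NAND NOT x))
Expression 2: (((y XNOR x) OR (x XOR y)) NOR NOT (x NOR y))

No. Counterexample: with y=0, x=1, Expression 1 = 1 but Expression 2 = 0.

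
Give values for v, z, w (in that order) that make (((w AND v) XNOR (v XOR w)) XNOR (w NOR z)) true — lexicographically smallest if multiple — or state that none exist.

v=0, z=0, w=0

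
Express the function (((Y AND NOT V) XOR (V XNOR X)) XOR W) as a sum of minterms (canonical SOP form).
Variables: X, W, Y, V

Σm(0, 5, 6, 7, 9, 10, 11, 12) = (NOT X AND NOT W AND NOT Y AND NOT V) OR (NOT X AND W AND NOT Y AND V) OR (NOT X AND W AND Y AND NOT V) OR (NOT X AND W AND Y AND V) OR (X AND NOT W AND NOT Y AND V) OR (X AND NOT W AND Y AND NOT V) OR (X AND NOT W AND Y AND V) OR (X AND W AND NOT Y AND NOT V)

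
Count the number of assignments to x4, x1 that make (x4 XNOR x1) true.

Satisfying assignments: (0,0), (1,1)
Count: 2 out of 4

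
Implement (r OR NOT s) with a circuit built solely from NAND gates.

((r NAND r) NAND ((s NAND s) NAND (s NAND s)))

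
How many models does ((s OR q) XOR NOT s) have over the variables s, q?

Satisfying assignments: (0,0), (1,0), (1,1)
Count: 3 out of 4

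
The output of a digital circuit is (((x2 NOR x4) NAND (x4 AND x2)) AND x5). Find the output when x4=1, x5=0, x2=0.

Substituting: (((0 NOR 1) NAND (1 AND 0)) AND 0)
= 0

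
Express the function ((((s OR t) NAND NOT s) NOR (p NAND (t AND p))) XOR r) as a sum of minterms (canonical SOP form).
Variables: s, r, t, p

Σm(3, 4, 5, 6, 12, 13, 14, 15) = (NOT s AND NOT r AND t AND p) OR (NOT s AND r AND NOT t AND NOT p) OR (NOT s AND r AND NOT t AND p) OR (NOT s AND r AND t AND NOT p) OR (s AND r AND NOT t AND NOT p) OR (s AND r AND NOT t AND p) OR (s AND r AND t AND NOT p) OR (s AND r AND t AND p)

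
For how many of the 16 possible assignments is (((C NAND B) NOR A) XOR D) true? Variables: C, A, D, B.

Satisfying assignments: (0,0,1,0), (0,0,1,1), (0,1,1,0), (0,1,1,1), (1,0,0,1), (1,0,1,0), (1,1,1,0), (1,1,1,1)
Count: 8 out of 16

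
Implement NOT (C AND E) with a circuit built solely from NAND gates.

(((C NAND E) NAND (C NAND E)) NAND ((C NAND E) NAND (C NAND E)))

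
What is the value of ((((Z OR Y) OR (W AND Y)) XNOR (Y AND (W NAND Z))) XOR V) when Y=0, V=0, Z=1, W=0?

Substituting: ((((1 OR 0) OR (0 AND 0)) XNOR (0 AND (0 NAND 1))) XOR 0)
= 0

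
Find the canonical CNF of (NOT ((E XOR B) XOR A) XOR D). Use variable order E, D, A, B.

(E OR D OR A OR NOT B) AND (E OR D OR NOT A OR B) AND (E OR NOT D OR A OR B) AND (E OR NOT D OR NOT A OR NOT B) AND (NOT E OR D OR A OR B) AND (NOT E OR D OR NOT A OR NOT B) AND (NOT E OR NOT D OR A OR NOT B) AND (NOT E OR NOT D OR NOT A OR B)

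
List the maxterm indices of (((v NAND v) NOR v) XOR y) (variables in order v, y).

ΠM(0, 2) = (v OR y) AND (NOT v OR y)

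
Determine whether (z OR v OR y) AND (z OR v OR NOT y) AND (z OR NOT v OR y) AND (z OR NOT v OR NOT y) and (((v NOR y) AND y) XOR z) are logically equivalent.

Yes, they are equivalent — the two output columns agree on all 8 assignments:
z | v | y | Expression 1 | Expression 2
---------------------------------------
0 | 0 | 0 | 0 | 0
0 | 0 | 1 | 0 | 0
0 | 1 | 0 | 0 | 0
0 | 1 | 1 | 0 | 0
1 | 0 | 0 | 1 | 1
1 | 0 | 1 | 1 | 1
1 | 1 | 0 | 1 | 1
1 | 1 | 1 | 1 | 1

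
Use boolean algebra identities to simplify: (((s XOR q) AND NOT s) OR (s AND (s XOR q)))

By distribution ((E AND v) OR (E AND NOT v) = E):
= (s XOR q)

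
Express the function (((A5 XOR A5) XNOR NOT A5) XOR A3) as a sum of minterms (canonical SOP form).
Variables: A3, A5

Σm(1, 2) = (NOT A3 AND A5) OR (A3 AND NOT A5)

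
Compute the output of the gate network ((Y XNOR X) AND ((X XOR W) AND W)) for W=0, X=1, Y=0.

Substituting: ((0 XNOR 1) AND ((1 XOR 0) AND 0))
= 0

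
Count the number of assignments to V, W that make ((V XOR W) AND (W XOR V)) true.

Satisfying assignments: (0,1), (1,0)
Count: 2 out of 4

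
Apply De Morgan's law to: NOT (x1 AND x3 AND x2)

NOT x1 OR NOT x3 OR NOT x2
De Morgan's: NOT(AND of terms) = OR of negations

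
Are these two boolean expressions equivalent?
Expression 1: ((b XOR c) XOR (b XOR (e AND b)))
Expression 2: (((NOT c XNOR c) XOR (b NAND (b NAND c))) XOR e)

No. Counterexample: with b=0, c=0, e=0, Expression 1 = 0 but Expression 2 = 1.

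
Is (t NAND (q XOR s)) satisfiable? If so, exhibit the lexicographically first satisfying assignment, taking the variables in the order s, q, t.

s=0, q=0, t=0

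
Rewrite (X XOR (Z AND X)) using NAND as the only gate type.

((X NAND (X NAND ((Z NAND X) NAND (Z NAND X)))) NAND (((Z NAND X) NAND (Z NAND X)) NAND (X NAND ((Z NAND X) NAND (Z NAND X)))))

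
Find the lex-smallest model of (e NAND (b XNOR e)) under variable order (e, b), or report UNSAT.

e=0, b=0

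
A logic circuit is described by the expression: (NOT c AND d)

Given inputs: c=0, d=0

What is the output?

Substituting: (NOT 0 AND 0)
= 0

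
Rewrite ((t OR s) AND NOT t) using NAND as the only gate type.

((((t NAND t) NAND (s NAND s)) NAND (t NAND t)) NAND (((t NAND t) NAND (s NAND s)) NAND (t NAND t)))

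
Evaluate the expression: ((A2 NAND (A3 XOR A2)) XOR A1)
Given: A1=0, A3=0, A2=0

Substituting: ((0 NAND (0 XOR 0)) XOR 0)
= 1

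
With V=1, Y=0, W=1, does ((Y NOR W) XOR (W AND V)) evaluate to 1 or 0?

Substituting: ((0 NOR 1) XOR (1 AND 1))
= 1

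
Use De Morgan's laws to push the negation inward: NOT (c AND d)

NOT c OR NOT d
De Morgan's: NOT(AND of terms) = OR of negations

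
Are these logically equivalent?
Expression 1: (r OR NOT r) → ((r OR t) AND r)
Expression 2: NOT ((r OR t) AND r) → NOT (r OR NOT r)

Yes, Contrapositive is always equivalent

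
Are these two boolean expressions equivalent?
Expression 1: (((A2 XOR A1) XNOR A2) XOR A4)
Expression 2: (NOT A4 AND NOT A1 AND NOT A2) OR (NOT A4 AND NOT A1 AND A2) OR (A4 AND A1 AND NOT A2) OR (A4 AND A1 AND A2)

Yes, they are equivalent — the two output columns agree on all 8 assignments:
A4 | A1 | A2 | Expression 1 | Expression 2
------------------------------------------
0 | 0 | 0 | 1 | 1
0 | 0 | 1 | 1 | 1
0 | 1 | 0 | 0 | 0
0 | 1 | 1 | 0 | 0
1 | 0 | 0 | 0 | 0
1 | 0 | 1 | 0 | 0
1 | 1 | 0 | 1 | 1
1 | 1 | 1 | 1 | 1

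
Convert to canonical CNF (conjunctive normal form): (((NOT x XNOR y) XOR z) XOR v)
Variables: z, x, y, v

(z OR x OR y OR v) AND (z OR x OR NOT y OR NOT v) AND (z OR NOT x OR y OR NOT v) AND (z OR NOT x OR NOT y OR v) AND (NOT z OR x OR y OR NOT v) AND (NOT z OR x OR NOT y OR v) AND (NOT z OR NOT x OR y OR v) AND (NOT z OR NOT x OR NOT y OR NOT v)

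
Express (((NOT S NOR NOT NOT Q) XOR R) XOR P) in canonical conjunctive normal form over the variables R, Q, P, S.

(R OR Q OR P OR S) AND (R OR Q OR NOT P OR NOT S) AND (R OR NOT Q OR P OR S) AND (R OR NOT Q OR P OR NOT S) AND (NOT R OR Q OR P OR NOT S) AND (NOT R OR Q OR NOT P OR S) AND (NOT R OR NOT Q OR NOT P OR S) AND (NOT R OR NOT Q OR NOT P OR NOT S)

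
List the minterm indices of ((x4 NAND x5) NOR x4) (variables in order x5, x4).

Σm() = FALSE (no minterms)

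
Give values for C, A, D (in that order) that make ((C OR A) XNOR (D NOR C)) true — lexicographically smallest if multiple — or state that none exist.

C=0, A=0, D=1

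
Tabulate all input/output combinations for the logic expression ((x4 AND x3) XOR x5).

x3 | x5 | x4 | Output
---------------------
0 | 0 | 0 | 0
0 | 0 | 1 | 0
0 | 1 | 0 | 1
0 | 1 | 1 | 1
1 | 0 | 0 | 0
1 | 0 | 1 | 1
1 | 1 | 0 | 1
1 | 1 | 1 | 0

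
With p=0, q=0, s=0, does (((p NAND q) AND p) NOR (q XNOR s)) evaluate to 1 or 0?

Substituting: (((0 NAND 0) AND 0) NOR (0 XNOR 0))
= 0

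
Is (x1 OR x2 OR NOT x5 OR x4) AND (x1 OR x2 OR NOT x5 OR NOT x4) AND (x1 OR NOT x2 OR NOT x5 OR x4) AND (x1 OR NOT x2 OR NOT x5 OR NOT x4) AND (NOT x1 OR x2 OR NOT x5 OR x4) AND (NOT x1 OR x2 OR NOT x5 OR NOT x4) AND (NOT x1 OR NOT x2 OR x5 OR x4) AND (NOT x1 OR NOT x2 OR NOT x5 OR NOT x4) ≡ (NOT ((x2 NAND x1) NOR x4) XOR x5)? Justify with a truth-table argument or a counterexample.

Yes, they are equivalent — the two output columns agree on all 16 assignments:
x1 | x2 | x5 | x4 | Expression 1 | Expression 2
-----------------------------------------------
0 | 0 | 0 | 0 | 1 | 1
0 | 0 | 0 | 1 | 1 | 1
0 | 0 | 1 | 0 | 0 | 0
0 | 0 | 1 | 1 | 0 | 0
0 | 1 | 0 | 0 | 1 | 1
0 | 1 | 0 | 1 | 1 | 1
0 | 1 | 1 | 0 | 0 | 0
0 | 1 | 1 | 1 | 0 | 0
1 | 0 | 0 | 0 | 1 | 1
1 | 0 | 0 | 1 | 1 | 1
1 | 0 | 1 | 0 | 0 | 0
1 | 0 | 1 | 1 | 0 | 0
1 | 1 | 0 | 0 | 0 | 0
1 | 1 | 0 | 1 | 1 | 1
1 | 1 | 1 | 0 | 1 | 1
1 | 1 | 1 | 1 | 0 | 0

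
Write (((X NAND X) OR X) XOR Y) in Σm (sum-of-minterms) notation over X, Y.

Σm(0, 2) = (NOT X AND NOT Y) OR (X AND NOT Y)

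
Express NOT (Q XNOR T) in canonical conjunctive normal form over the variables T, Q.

(T OR Q) AND (NOT T OR NOT Q)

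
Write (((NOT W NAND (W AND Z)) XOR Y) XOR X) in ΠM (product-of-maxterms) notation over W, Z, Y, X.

ΠM(1, 2, 5, 6, 9, 10, 13, 14) = (W OR Z OR Y OR NOT X) AND (W OR Z OR NOT Y OR X) AND (W OR NOT Z OR Y OR NOT X) AND (W OR NOT Z OR NOT Y OR X) AND (NOT W OR Z OR Y OR NOT X) AND (NOT W OR Z OR NOT Y OR X) AND (NOT W OR NOT Z OR Y OR NOT X) AND (NOT W OR NOT Z OR NOT Y OR X)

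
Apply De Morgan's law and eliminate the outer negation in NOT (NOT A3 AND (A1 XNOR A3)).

A3 OR NOT (A1 XNOR A3)
De Morgan's: NOT(AND of terms) = OR of negations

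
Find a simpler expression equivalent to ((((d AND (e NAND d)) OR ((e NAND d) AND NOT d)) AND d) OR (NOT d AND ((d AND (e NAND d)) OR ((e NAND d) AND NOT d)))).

By distribution ((E AND v) OR (E AND NOT v) = E) then distribution ((E AND v) OR (E AND NOT v) = E):
= (e NAND d)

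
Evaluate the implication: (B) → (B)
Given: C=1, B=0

Antecedent (B) = 0; consequent (B) = 0.
0 → 0 = 1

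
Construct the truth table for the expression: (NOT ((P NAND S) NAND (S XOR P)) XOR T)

P | T | S | Output
------------------
0 | 0 | 0 | 0
0 | 0 | 1 | 1
0 | 1 | 0 | 1
0 | 1 | 1 | 0
1 | 0 | 0 | 1
1 | 0 | 1 | 0
1 | 1 | 0 | 0
1 | 1 | 1 | 1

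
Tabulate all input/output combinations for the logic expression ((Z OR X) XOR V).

V | Z | X | Output
------------------
0 | 0 | 0 | 0
0 | 0 | 1 | 1
0 | 1 | 0 | 1
0 | 1 | 1 | 1
1 | 0 | 0 | 1
1 | 0 | 1 | 0
1 | 1 | 0 | 0
1 | 1 | 1 | 0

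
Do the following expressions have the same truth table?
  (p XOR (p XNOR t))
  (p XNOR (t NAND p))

No. Counterexample: with p=0, t=0, Expression 1 = 1 but Expression 2 = 0.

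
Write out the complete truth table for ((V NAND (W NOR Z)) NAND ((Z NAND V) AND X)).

X | V | W | Z | Output
----------------------
0 | 0 | 0 | 0 | 1
0 | 0 | 0 | 1 | 1
0 | 0 | 1 | 0 | 1
0 | 0 | 1 | 1 | 1
0 | 1 | 0 | 0 | 1
0 | 1 | 0 | 1 | 1
0 | 1 | 1 | 0 | 1
0 | 1 | 1 | 1 | 1
1 | 0 | 0 | 0 | 0
1 | 0 | 0 | 1 | 0
1 | 0 | 1 | 0 | 0
1 | 0 | 1 | 1 | 0
1 | 1 | 0 | 0 | 1
1 | 1 | 0 | 1 | 1
1 | 1 | 1 | 0 | 0
1 | 1 | 1 | 1 | 1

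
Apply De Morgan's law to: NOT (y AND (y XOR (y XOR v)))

NOT y OR NOT (y XOR (y XOR v))
De Morgan's: NOT(AND of terms) = OR of negations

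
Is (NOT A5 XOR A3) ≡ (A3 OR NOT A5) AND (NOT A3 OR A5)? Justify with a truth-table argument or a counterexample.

Yes, they are equivalent — the two output columns agree on all 4 assignments:
A3 | A5 | Expression 1 | Expression 2
-------------------------------------
0 | 0 | 1 | 1
0 | 1 | 0 | 0
1 | 0 | 0 | 0
1 | 1 | 1 | 1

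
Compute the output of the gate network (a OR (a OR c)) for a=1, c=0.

Substituting: (1 OR (1 OR 0))
= 1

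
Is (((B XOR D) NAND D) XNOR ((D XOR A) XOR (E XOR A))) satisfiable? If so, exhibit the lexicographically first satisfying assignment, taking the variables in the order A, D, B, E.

A=0, D=0, B=0, E=1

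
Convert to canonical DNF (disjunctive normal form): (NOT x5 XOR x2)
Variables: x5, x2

(NOT x5 AND NOT x2) OR (x5 AND x2)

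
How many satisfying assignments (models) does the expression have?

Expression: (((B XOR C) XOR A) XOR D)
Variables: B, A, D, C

Satisfying assignments: (0,0,0,1), (0,0,1,0), (0,1,0,0), (0,1,1,1), (1,0,0,0), (1,0,1,1), (1,1,0,1), (1,1,1,0)
Count: 8 out of 16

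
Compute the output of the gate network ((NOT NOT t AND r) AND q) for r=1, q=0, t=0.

Substituting: ((NOT NOT 0 AND 1) AND 0)
= 0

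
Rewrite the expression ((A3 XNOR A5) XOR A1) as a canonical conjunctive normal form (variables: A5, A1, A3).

(A5 OR A1 OR NOT A3) AND (A5 OR NOT A1 OR A3) AND (NOT A5 OR A1 OR A3) AND (NOT A5 OR NOT A1 OR NOT A3)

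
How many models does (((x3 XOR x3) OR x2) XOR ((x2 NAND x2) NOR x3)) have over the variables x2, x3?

Satisfying assignments: (1,1)
Count: 1 out of 4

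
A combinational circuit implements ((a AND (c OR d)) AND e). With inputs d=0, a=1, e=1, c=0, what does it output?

Substituting: ((1 AND (0 OR 0)) AND 1)
= 0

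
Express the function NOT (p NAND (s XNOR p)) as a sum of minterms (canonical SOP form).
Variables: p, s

Σm(3) = (p AND s)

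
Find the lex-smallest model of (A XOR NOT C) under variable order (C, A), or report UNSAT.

C=0, A=0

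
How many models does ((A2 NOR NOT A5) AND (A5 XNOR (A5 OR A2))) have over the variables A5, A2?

Satisfying assignments: (1,0)
Count: 1 out of 4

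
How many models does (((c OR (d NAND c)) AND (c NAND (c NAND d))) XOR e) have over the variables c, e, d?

Satisfying assignments: (0,0,0), (0,0,1), (1,0,1), (1,1,0)
Count: 4 out of 8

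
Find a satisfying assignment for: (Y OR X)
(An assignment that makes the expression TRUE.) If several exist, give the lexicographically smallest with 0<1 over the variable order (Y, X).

Y=0, X=1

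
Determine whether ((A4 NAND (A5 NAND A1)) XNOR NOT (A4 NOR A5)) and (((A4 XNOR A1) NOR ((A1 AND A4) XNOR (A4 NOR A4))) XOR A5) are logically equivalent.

No. Counterexample: with A4=0, A5=0, A1=1, Expression 1 = 0 but Expression 2 = 1.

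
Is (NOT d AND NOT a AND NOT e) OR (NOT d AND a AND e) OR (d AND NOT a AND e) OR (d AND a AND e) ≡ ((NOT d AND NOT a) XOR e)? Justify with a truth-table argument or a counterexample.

Yes, they are equivalent — the two output columns agree on all 8 assignments:
d | a | e | Expression 1 | Expression 2
---------------------------------------
0 | 0 | 0 | 1 | 1
0 | 0 | 1 | 0 | 0
0 | 1 | 0 | 0 | 0
0 | 1 | 1 | 1 | 1
1 | 0 | 0 | 0 | 0
1 | 0 | 1 | 1 | 1
1 | 1 | 0 | 0 | 0
1 | 1 | 1 | 1 | 1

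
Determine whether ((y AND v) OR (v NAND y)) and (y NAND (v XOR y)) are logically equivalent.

No. Counterexample: with v=0, y=1, Expression 1 = 1 but Expression 2 = 0.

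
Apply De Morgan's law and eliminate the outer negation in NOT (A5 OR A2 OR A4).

NOT A5 AND NOT A2 AND NOT A4
De Morgan's: NOT(OR of terms) = AND of negations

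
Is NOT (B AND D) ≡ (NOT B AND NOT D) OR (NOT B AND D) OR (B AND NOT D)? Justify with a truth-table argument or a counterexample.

Yes, they are equivalent — the two output columns agree on all 4 assignments:
B | D | Expression 1 | Expression 2
-----------------------------------
0 | 0 | 1 | 1
0 | 1 | 1 | 1
1 | 0 | 1 | 1
1 | 1 | 0 | 0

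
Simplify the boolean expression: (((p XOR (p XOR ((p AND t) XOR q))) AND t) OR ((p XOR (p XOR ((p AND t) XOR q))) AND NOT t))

By distribution ((E AND v) OR (E AND NOT v) = E) then XOR self-cancellation ((E XOR v) XOR v = E):
= ((p AND t) XOR q)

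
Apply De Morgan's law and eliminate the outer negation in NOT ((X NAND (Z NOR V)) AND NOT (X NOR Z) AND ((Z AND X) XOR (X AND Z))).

NOT (X NAND (Z NOR V)) OR (X NOR Z) OR NOT ((Z AND X) XOR (X AND Z))
De Morgan's: NOT(AND of terms) = OR of negations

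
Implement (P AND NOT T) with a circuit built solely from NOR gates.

((P NOR P) NOR ((T NOR T) NOR (T NOR T)))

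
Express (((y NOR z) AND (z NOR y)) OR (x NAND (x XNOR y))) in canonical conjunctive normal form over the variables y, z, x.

(NOT y OR z OR NOT x) AND (NOT y OR NOT z OR NOT x)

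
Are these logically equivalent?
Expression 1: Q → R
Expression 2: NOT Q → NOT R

No, Inverse is not equivalent to original (counterexample: R=0, Q=1, S=0)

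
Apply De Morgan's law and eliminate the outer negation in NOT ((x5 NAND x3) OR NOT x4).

NOT (x5 NAND x3) AND x4
De Morgan's: NOT(OR of terms) = AND of negations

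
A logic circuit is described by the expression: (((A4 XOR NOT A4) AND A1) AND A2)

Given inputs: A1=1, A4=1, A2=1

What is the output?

Substituting: (((1 XOR NOT 1) AND 1) AND 1)
= 1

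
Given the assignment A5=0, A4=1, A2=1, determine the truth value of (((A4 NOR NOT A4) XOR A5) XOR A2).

Substituting: (((1 NOR NOT 1) XOR 0) XOR 1)
= 1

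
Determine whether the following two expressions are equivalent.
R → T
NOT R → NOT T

No, Inverse is not equivalent to original (counterexample: R=0, T=1)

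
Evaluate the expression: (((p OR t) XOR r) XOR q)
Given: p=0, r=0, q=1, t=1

Substituting: (((0 OR 1) XOR 0) XOR 1)
= 0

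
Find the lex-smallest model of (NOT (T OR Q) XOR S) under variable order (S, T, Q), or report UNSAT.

S=0, T=0, Q=0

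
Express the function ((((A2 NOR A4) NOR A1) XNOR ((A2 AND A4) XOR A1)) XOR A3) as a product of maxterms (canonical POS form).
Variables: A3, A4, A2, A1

ΠM(1, 2, 3, 4, 5, 8, 14, 15) = (A3 OR A4 OR A2 OR NOT A1) AND (A3 OR A4 OR NOT A2 OR A1) AND (A3 OR A4 OR NOT A2 OR NOT A1) AND (A3 OR NOT A4 OR A2 OR A1) AND (A3 OR NOT A4 OR A2 OR NOT A1) AND (NOT A3 OR A4 OR A2 OR A1) AND (NOT A3 OR NOT A4 OR NOT A2 OR A1) AND (NOT A3 OR NOT A4 OR NOT A2 OR NOT A1)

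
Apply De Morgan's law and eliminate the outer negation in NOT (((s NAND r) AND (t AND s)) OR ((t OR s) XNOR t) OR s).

NOT ((s NAND r) AND (t AND s)) AND NOT ((t OR s) XNOR t) AND NOT s
De Morgan's: NOT(OR of terms) = AND of negations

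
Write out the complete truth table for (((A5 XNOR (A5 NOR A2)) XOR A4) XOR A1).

A5 | A2 | A4 | A1 | Output
--------------------------
0 | 0 | 0 | 0 | 0
0 | 0 | 0 | 1 | 1
0 | 0 | 1 | 0 | 1
0 | 0 | 1 | 1 | 0
0 | 1 | 0 | 0 | 1
0 | 1 | 0 | 1 | 0
0 | 1 | 1 | 0 | 0
0 | 1 | 1 | 1 | 1
1 | 0 | 0 | 0 | 0
1 | 0 | 0 | 1 | 1
1 | 0 | 1 | 0 | 1
1 | 0 | 1 | 1 | 0
1 | 1 | 0 | 0 | 0
1 | 1 | 0 | 1 | 1
1 | 1 | 1 | 0 | 1
1 | 1 | 1 | 1 | 0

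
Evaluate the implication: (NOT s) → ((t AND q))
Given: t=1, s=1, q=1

Antecedent (NOT s) = 0; consequent ((t AND q)) = 1.
0 → 1 = 1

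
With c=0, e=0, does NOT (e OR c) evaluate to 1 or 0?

Substituting: NOT (0 OR 0)
= 1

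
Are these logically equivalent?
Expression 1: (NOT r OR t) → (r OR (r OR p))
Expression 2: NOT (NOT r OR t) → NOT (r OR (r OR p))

No, Inverse is not equivalent to original (counterexample: p=0, r=0, t=0)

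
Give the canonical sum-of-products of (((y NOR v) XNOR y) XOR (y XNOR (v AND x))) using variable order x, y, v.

Σm(0, 4, 5, 7) = (NOT x AND NOT y AND NOT v) OR (x AND NOT y AND NOT v) OR (x AND NOT y AND v) OR (x AND y AND v)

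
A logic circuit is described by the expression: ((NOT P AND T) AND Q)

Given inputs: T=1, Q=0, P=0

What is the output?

Substituting: ((NOT 0 AND 1) AND 0)
= 0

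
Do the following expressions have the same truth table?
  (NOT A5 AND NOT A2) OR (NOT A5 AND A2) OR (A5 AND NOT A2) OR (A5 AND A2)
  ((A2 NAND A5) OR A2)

Yes, they are equivalent — the two output columns agree on all 4 assignments:
A5 | A2 | Expression 1 | Expression 2
-------------------------------------
0 | 0 | 1 | 1
0 | 1 | 1 | 1
1 | 0 | 1 | 1
1 | 1 | 1 | 1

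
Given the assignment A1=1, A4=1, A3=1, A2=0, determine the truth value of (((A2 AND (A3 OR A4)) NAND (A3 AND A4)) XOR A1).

Substituting: (((0 AND (1 OR 1)) NAND (1 AND 1)) XOR 1)
= 0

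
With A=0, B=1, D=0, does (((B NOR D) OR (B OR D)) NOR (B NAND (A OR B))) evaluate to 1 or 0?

Substituting: (((1 NOR 0) OR (1 OR 0)) NOR (1 NAND (0 OR 1)))
= 0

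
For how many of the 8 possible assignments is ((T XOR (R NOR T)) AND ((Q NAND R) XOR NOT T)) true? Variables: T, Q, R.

Satisfying assignments: (1,0,0), (1,0,1), (1,1,0)
Count: 3 out of 8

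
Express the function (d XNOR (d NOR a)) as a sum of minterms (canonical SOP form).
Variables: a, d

Σm(2) = (a AND NOT d)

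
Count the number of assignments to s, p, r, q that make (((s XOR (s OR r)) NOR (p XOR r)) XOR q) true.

Satisfying assignments: (0,0,0,0), (0,0,1,1), (0,1,0,1), (0,1,1,1), (1,0,0,0), (1,0,1,1), (1,1,0,1), (1,1,1,0)
Count: 8 out of 16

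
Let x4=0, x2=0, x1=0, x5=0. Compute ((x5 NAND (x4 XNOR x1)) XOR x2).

Substituting: ((0 NAND (0 XNOR 0)) XOR 0)
= 1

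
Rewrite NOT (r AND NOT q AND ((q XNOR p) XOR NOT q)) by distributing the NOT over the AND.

NOT r OR q OR NOT ((q XNOR p) XOR NOT q)
De Morgan's: NOT(AND of terms) = OR of negations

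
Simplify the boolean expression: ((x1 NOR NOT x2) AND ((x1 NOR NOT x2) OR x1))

By absorption (E AND (E OR v) = E):
= (x1 NOR NOT x2)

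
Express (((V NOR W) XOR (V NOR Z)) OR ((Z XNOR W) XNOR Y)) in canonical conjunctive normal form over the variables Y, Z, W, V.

(Y OR Z OR W OR V) AND (Y OR Z OR W OR NOT V) AND (Y OR NOT Z OR NOT W OR V) AND (Y OR NOT Z OR NOT W OR NOT V) AND (NOT Y OR Z OR NOT W OR NOT V) AND (NOT Y OR NOT Z OR W OR NOT V)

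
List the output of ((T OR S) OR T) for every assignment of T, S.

T | S | Output
--------------
0 | 0 | 0
0 | 1 | 1
1 | 0 | 1
1 | 1 | 1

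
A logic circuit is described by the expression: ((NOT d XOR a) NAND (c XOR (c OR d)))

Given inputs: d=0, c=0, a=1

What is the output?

Substituting: ((NOT 0 XOR 1) NAND (0 XOR (0 OR 0)))
= 1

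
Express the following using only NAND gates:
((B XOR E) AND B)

((((B NAND (B NAND E)) NAND (E NAND (B NAND E))) NAND B) NAND (((B NAND (B NAND E)) NAND (E NAND (B NAND E))) NAND B))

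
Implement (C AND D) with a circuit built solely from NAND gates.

((C NAND D) NAND (C NAND D))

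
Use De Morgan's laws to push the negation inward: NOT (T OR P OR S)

NOT T AND NOT P AND NOT S
De Morgan's: NOT(OR of terms) = AND of negations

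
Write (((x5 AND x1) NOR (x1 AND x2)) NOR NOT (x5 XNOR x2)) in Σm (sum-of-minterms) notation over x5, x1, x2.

Σm(7) = (x5 AND x1 AND x2)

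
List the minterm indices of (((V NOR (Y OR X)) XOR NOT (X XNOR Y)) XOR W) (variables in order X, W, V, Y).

Σm(0, 1, 3, 6, 8, 10, 13, 15) = (NOT X AND NOT W AND NOT V AND NOT Y) OR (NOT X AND NOT W AND NOT V AND Y) OR (NOT X AND NOT W AND V AND Y) OR (NOT X AND W AND V AND NOT Y) OR (X AND NOT W AND NOT V AND NOT Y) OR (X AND NOT W AND V AND NOT Y) OR (X AND W AND NOT V AND Y) OR (X AND W AND V AND Y)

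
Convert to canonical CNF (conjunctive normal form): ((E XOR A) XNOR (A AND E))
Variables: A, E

(A OR NOT E) AND (NOT A OR E) AND (NOT A OR NOT E)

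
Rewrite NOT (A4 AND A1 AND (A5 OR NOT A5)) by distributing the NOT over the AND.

NOT A4 OR NOT A1 OR NOT (A5 OR NOT A5)
De Morgan's: NOT(AND of terms) = OR of negations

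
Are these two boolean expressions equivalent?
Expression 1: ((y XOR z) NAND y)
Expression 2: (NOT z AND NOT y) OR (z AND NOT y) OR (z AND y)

Yes, they are equivalent — the two output columns agree on all 4 assignments:
z | y | Expression 1 | Expression 2
-----------------------------------
0 | 0 | 1 | 1
0 | 1 | 0 | 0
1 | 0 | 1 | 1
1 | 1 | 1 | 1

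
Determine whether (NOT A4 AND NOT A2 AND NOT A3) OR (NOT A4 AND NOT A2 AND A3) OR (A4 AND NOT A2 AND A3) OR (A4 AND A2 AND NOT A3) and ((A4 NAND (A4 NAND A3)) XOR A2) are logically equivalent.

Yes, they are equivalent — the two output columns agree on all 8 assignments:
A4 | A2 | A3 | Expression 1 | Expression 2
------------------------------------------
0 | 0 | 0 | 1 | 1
0 | 0 | 1 | 1 | 1
0 | 1 | 0 | 0 | 0
0 | 1 | 1 | 0 | 0
1 | 0 | 0 | 0 | 0
1 | 0 | 1 | 1 | 1
1 | 1 | 0 | 1 | 1
1 | 1 | 1 | 0 | 0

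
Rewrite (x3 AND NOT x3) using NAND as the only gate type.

((x3 NAND (x3 NAND x3)) NAND (x3 NAND (x3 NAND x3)))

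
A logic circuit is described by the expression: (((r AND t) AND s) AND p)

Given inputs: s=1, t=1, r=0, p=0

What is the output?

Substituting: (((0 AND 1) AND 1) AND 0)
= 0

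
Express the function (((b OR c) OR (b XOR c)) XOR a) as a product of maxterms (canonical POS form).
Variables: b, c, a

ΠM(0, 3, 5, 7) = (b OR c OR a) AND (b OR NOT c OR NOT a) AND (NOT b OR c OR NOT a) AND (NOT b OR NOT c OR NOT a)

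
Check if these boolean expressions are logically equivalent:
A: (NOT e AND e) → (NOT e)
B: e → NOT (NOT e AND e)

Yes, Contrapositive is always equivalent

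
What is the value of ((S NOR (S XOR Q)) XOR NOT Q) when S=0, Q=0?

Substituting: ((0 NOR (0 XOR 0)) XOR NOT 0)
= 0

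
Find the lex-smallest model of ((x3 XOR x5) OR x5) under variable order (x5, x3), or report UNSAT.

x5=0, x3=1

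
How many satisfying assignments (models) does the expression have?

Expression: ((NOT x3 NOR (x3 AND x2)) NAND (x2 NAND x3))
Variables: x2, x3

Satisfying assignments: (0,0), (1,0), (1,1)
Count: 3 out of 4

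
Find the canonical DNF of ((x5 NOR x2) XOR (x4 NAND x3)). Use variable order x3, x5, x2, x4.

(NOT x3 AND NOT x5 AND x2 AND NOT x4) OR (NOT x3 AND NOT x5 AND x2 AND x4) OR (NOT x3 AND x5 AND NOT x2 AND NOT x4) OR (NOT x3 AND x5 AND NOT x2 AND x4) OR (NOT x3 AND x5 AND x2 AND NOT x4) OR (NOT x3 AND x5 AND x2 AND x4) OR (x3 AND NOT x5 AND NOT x2 AND x4) OR (x3 AND NOT x5 AND x2 AND NOT x4) OR (x3 AND x5 AND NOT x2 AND NOT x4) OR (x3 AND x5 AND x2 AND NOT x4)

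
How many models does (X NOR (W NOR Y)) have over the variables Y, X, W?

Satisfying assignments: (0,0,1), (1,0,0), (1,0,1)
Count: 3 out of 8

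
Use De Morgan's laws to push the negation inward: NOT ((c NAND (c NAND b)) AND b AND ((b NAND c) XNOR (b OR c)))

NOT (c NAND (c NAND b)) OR NOT b OR NOT ((b NAND c) XNOR (b OR c))
De Morgan's: NOT(AND of terms) = OR of negations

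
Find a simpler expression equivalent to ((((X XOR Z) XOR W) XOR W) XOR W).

By XOR self-cancellation ((E XOR v) XOR v = E):
= ((X XOR Z) XOR W)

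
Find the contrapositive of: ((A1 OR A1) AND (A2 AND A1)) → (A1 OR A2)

Contrapositive: NOT (A1 OR A2) → NOT ((A1 OR A1) AND (A2 AND A1))
Note: A statement and its contrapositive are logically equivalent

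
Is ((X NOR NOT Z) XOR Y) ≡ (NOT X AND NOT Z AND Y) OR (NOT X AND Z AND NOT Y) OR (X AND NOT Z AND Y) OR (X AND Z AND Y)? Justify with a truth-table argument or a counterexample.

Yes, they are equivalent — the two output columns agree on all 8 assignments:
X | Z | Y | Expression 1 | Expression 2
---------------------------------------
0 | 0 | 0 | 0 | 0
0 | 0 | 1 | 1 | 1
0 | 1 | 0 | 1 | 1
0 | 1 | 1 | 0 | 0
1 | 0 | 0 | 0 | 0
1 | 0 | 1 | 1 | 1
1 | 1 | 0 | 0 | 0
1 | 1 | 1 | 1 | 1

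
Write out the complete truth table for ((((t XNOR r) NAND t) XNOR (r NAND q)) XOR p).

t | r | q | p | Output
----------------------
0 | 0 | 0 | 0 | 1
0 | 0 | 0 | 1 | 0
0 | 0 | 1 | 0 | 1
0 | 0 | 1 | 1 | 0
0 | 1 | 0 | 0 | 1
0 | 1 | 0 | 1 | 0
0 | 1 | 1 | 0 | 0
0 | 1 | 1 | 1 | 1
1 | 0 | 0 | 0 | 1
1 | 0 | 0 | 1 | 0
1 | 0 | 1 | 0 | 1
1 | 0 | 1 | 1 | 0
1 | 1 | 0 | 0 | 0
1 | 1 | 0 | 1 | 1
1 | 1 | 1 | 0 | 1
1 | 1 | 1 | 1 | 0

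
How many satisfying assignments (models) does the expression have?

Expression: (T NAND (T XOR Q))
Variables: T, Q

Satisfying assignments: (0,0), (0,1), (1,1)
Count: 3 out of 4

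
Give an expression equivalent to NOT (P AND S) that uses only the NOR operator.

(((P NOR P) NOR (S NOR S)) NOR ((P NOR P) NOR (S NOR S)))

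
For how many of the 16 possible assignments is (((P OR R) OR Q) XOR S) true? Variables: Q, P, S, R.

Satisfying assignments: (0,0,0,1), (0,0,1,0), (0,1,0,0), (0,1,0,1), (1,0,0,0), (1,0,0,1), (1,1,0,0), (1,1,0,1)
Count: 8 out of 16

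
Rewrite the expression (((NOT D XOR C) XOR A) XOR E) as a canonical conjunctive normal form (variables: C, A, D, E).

(C OR A OR D OR NOT E) AND (C OR A OR NOT D OR E) AND (C OR NOT A OR D OR E) AND (C OR NOT A OR NOT D OR NOT E) AND (NOT C OR A OR D OR E) AND (NOT C OR A OR NOT D OR NOT E) AND (NOT C OR NOT A OR D OR NOT E) AND (NOT C OR NOT A OR NOT D OR E)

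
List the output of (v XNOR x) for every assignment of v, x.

v | x | Output
--------------
0 | 0 | 1
0 | 1 | 0
1 | 0 | 0
1 | 1 | 1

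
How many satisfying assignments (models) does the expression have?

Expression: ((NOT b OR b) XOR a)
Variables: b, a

Satisfying assignments: (0,0), (1,0)
Count: 2 out of 4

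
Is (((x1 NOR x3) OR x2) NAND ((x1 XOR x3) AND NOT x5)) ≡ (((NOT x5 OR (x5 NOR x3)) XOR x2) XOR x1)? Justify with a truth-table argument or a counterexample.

No. Counterexample: with x2=0, x3=0, x5=0, x1=1, Expression 1 = 1 but Expression 2 = 0.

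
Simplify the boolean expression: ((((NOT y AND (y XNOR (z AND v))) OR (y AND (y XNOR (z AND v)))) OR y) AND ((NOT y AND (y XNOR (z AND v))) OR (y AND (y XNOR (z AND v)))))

By absorption (E AND (E OR v) = E) then distribution ((E AND v) OR (E AND NOT v) = E):
= (y XNOR (z AND v))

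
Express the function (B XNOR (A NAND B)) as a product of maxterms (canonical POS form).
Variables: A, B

ΠM(0, 2, 3) = (A OR B) AND (NOT A OR B) AND (NOT A OR NOT B)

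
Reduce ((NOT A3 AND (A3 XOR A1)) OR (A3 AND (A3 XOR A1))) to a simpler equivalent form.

By distribution ((E AND v) OR (E AND NOT v) = E):
= (A3 XOR A1)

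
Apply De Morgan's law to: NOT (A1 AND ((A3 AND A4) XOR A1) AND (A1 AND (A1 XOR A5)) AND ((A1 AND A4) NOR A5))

NOT A1 OR NOT ((A3 AND A4) XOR A1) OR NOT (A1 AND (A1 XOR A5)) OR NOT ((A1 AND A4) NOR A5)
De Morgan's: NOT(AND of terms) = OR of negations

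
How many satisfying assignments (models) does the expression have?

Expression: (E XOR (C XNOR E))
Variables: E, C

Satisfying assignments: (0,0), (1,0)
Count: 2 out of 4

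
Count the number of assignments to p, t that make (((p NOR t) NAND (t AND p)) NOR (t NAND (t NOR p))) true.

No assignment satisfies the expression.
Count: 0 out of 4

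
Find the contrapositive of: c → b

Contrapositive: NOT b → NOT c
Note: A statement and its contrapositive are logically equivalent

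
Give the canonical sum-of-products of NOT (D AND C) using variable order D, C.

Σm(0, 1, 2) = (NOT D AND NOT C) OR (NOT D AND C) OR (D AND NOT C)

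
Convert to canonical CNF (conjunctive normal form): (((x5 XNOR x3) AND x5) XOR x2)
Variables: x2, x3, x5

(x2 OR x3 OR x5) AND (x2 OR x3 OR NOT x5) AND (x2 OR NOT x3 OR x5) AND (NOT x2 OR NOT x3 OR NOT x5)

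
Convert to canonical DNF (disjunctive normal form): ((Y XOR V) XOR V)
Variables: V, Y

(NOT V AND Y) OR (V AND Y)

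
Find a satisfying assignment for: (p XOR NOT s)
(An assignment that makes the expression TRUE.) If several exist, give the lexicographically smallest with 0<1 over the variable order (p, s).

p=0, s=0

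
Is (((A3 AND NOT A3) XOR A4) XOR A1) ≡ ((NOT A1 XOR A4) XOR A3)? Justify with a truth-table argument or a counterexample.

No. Counterexample: with A4=0, A1=0, A3=0, Expression 1 = 0 but Expression 2 = 1.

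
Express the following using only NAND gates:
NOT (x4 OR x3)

(((x4 NAND x4) NAND (x3 NAND x3)) NAND ((x4 NAND x4) NAND (x3 NAND x3)))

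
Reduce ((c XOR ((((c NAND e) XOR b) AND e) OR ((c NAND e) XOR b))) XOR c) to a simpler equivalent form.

By XOR self-cancellation ((E XOR v) XOR v = E) then absorption (E OR (E AND v) = E):
= ((c NAND e) XOR b)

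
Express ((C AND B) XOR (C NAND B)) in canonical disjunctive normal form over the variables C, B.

(NOT C AND NOT B) OR (NOT C AND B) OR (C AND NOT B) OR (C AND B)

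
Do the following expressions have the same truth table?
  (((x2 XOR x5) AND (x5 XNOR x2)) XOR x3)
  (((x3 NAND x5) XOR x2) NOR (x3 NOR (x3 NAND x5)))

No. Counterexample: with x3=0, x2=1, x5=0, Expression 1 = 0 but Expression 2 = 1.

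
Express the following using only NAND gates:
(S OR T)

((S NAND S) NAND (T NAND T))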